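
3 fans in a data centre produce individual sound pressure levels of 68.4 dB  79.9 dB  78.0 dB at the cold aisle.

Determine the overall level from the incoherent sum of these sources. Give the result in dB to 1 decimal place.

82.2 dB

Converting to relative power and adding: 10^(68.4/10) + 10^(79.9/10) + 10^(78.0/10) = 1.677e+08.
Back to dB: 10·log₁₀ Σ = 82.2 dB.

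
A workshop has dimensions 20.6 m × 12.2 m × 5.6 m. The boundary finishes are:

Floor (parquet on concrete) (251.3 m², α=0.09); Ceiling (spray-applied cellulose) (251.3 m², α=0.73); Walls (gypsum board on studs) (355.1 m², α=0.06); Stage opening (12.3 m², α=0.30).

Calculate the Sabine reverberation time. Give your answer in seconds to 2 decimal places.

0.98 sec

Total absorption A = 251.3×0.09 + 251.3×0.73 + 355.1×0.06 + 12.3×0.30
  = 22.617 + 183.449 + 21.306 + 3.690 = 231.062 m² sabins.
V = 20.6·12.2·5.6 = 1407.392 m³.
RT60 = 0.161 · V / A = 0.161 × 1407.392 / 231.062 = 0.98 s.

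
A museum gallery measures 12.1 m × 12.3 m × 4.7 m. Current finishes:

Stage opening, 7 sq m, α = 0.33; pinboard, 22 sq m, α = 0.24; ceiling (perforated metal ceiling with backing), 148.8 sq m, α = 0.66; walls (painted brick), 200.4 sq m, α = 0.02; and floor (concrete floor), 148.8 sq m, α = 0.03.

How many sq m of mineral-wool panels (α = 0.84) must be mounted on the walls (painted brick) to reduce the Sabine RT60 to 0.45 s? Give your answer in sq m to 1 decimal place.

165.8

Total absorption A₁ = 7·0.33 + 22·0.24 + 148.8·0.66 + 200.4·0.02 + 148.8·0.03
  = 2.310 + 5.280 + 98.208 + 4.008 + 4.464 = 114.270 sq m sabins.
Required A₂ = 0.161·699.501/0.45 = 250.266 sabins.
ΔA needed = 250.266 − 114.270 = 135.996 sabins.
Net gain per sq m: Δα = 0.84 − 0.02 = 0.82.
Panel area = 135.996 / 0.82 = 165.8 sq m.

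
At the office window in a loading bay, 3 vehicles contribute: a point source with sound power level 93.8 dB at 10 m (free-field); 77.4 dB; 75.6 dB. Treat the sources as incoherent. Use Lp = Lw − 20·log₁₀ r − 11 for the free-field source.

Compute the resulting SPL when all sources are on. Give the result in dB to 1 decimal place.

Source at 10 m: Lp = 93.8 − 20·log₁₀(10) − 11 = 62.8 dB.
Σ 10^(Lᵢ/10) = 9.317e+07.
Combined level = 10 log₁₀(9.317e+07) = 79.7 dB.

79.7 dB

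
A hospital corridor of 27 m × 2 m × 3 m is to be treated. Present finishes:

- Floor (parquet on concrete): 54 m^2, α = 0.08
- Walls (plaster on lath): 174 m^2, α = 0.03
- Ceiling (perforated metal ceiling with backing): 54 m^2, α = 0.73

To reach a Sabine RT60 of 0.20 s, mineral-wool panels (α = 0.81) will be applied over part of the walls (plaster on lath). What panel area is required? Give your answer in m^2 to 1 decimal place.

A₁ = Σ Sᵢαᵢ = 54×0.08 + 174×0.03 + 54×0.73 = 48.960 sabins.
Required A₂ = 0.161·162/0.20 = 130.410 sabins.
Absorption to add: 130.410 − 48.960 = 81.450 sabins.
Net gain per m^2: Δα = 0.81 − 0.03 = 0.78.
Panel area = 81.450 / 0.78 = 104.4 m^2.

104.4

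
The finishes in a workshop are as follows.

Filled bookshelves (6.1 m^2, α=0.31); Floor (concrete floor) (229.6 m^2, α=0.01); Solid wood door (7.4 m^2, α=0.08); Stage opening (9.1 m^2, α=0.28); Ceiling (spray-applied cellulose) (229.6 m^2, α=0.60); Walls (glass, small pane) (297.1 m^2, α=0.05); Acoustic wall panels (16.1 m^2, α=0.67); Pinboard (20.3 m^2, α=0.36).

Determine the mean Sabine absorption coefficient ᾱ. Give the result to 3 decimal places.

0.218

S = Σ Sᵢ = 6.1 + 229.6 + 7.4 + 9.1 + 229.6 + 297.1 + 16.1 + 20.3 = 815.3 m^2.
Weighted sum Σ Sα = 178.037.
ᾱ = 178.037 / 815.3 = 0.218.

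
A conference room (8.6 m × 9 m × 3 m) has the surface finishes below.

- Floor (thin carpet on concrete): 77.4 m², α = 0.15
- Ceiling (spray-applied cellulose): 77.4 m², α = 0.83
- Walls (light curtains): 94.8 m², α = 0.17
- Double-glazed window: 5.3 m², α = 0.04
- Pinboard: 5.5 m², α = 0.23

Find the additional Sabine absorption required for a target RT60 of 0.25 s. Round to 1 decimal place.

Equivalent absorption area: A₁ = 77.4×0.15 + 77.4×0.83 + 94.8×0.17 + 5.3×0.04 + 5.5×0.23 = 93.445 m².
V = 232.2 m³. Required absorption A₂ = 0.161 × 232.2 / 0.25 = 149.537 sabins.
Shortfall: 149.537 − 93.445 = 56.1 sabins.

56.1 sabins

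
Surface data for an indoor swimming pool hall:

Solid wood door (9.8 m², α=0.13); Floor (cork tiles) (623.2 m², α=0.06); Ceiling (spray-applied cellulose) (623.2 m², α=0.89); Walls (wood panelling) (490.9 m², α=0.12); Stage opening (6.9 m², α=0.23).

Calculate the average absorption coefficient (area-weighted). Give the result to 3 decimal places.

S = Σ Sᵢ = 9.8 + 623.2 + 623.2 + 490.9 + 6.9 = 1754.0 m².
Weighted sum Σ Sα = 653.809.
ᾱ = 653.809 / 1754.0 = 0.373.

0.373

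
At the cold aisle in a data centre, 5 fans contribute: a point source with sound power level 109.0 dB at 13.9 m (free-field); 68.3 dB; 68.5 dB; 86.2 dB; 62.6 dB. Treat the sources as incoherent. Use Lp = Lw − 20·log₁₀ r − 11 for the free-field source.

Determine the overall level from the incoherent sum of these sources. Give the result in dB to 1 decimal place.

Source at 13.9 m: Lp = 109.0 − 20·log₁₀(13.9) − 11 = 75.1 dB.
Converting to relative power and adding: 10^(75.1/10) + 10^(68.3/10) + 10^(68.5/10) + 10^(86.2/10) + 10^(62.6/10) = 4.649e+08.
Combined level = 10 log₁₀(4.649e+08) = 86.7 dB.

86.7 dB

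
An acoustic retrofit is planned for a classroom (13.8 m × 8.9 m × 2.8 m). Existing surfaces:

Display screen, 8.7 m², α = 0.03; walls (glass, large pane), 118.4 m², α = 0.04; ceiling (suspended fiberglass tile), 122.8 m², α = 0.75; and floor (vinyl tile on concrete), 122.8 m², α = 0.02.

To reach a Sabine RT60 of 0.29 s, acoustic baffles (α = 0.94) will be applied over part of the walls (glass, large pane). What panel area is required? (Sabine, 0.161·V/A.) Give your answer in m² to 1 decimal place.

Equivalent absorption area: A₁ = 8.7·0.03 + 118.4·0.04 + 122.8·0.75 + 122.8·0.02 = 99.553 m².
Required A₂ = 0.161·343.896/0.29 = 190.922 sabins.
ΔA needed = 190.922 − 99.553 = 91.369 sabins.
Each m² of panel replacing the walls (glass, large pane) adds (0.94 − 0.04) = 0.90 sabins.
Area = ΔA/Δα = 91.369/0.90 = 101.5 m².

101.5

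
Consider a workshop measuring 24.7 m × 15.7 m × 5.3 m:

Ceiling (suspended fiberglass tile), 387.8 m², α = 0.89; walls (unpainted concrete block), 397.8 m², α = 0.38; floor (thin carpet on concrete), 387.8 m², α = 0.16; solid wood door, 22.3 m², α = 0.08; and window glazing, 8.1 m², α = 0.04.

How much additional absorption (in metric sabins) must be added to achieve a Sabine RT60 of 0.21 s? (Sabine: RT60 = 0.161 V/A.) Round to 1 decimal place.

1015.3 sabins

A₁ = Σ Sᵢαᵢ = 387.8·0.89 + 397.8·0.38 + 387.8·0.16 + 22.3·0.08 + 8.1·0.04 = 560.462 sabins.
V = 2055.287 m³. Required absorption A₂ = 0.161 × 2055.287 / 0.21 = 1575.720 sabins.
Additional absorption ΔA = 1575.720 − 560.462 = 1015.3 sabins.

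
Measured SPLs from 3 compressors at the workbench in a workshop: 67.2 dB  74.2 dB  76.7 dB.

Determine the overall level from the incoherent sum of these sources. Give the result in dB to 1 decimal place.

78.9 dB

Σ 10^(Lᵢ/10) = 7.832e+07.
Back to dB: 10·log₁₀ Σ = 78.9 dB.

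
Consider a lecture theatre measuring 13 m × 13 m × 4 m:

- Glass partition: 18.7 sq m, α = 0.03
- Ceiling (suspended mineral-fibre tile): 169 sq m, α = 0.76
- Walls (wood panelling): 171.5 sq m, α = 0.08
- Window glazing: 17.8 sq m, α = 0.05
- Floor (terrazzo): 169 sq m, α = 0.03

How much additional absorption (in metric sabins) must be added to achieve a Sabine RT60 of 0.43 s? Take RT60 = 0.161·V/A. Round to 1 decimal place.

104.4 sabins

Equivalent absorption area: A₁ = 18.7×0.03 + 169×0.76 + 171.5×0.08 + 17.8×0.05 + 169×0.03 = 148.681 sq m.
For T = 0.43 s, need A₂ = 0.161·V/T = 0.161·676/0.43 = 253.107 sabins.
Shortfall: 253.107 − 148.681 = 104.4 sabins.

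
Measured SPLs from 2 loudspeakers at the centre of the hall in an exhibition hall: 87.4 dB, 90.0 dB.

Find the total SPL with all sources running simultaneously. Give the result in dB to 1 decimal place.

91.9 dB

Converting to relative power and adding: 10^(87.4/10) + 10^(90.0/10) = 1.55e+09.
L_total = 10·log₁₀(1.55e+09) = 91.9 dB.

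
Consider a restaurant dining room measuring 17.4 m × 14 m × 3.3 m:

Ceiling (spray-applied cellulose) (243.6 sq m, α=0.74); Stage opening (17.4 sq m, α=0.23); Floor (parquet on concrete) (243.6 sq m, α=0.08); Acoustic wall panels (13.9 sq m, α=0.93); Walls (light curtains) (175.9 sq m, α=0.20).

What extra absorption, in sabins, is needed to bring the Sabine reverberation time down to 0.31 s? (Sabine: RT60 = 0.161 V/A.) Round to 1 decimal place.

Summing Sᵢαᵢ: 180.264 + 4.002 + 19.488 + 12.927 + 35.180 → A₁ = 251.861 sabins.
Target A₂ = 0.161·803.88/0.31 = 417.499 sabins (V = 803.88 m³).
Shortfall: 417.499 − 251.861 = 165.6 sabins.

165.6 sabins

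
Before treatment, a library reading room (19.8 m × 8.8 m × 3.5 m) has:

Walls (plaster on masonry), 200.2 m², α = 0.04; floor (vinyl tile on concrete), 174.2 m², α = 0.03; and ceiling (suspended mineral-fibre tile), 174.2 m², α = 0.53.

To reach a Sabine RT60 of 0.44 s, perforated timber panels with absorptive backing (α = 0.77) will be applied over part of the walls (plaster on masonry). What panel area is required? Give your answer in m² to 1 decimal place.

Total absorption A₁ = 200.2·0.04 + 174.2·0.03 + 174.2·0.53
  = 8.008 + 5.226 + 92.326 = 105.560 m² sabins.
Required A₂ = 0.161·609.84/0.44 = 223.146 sabins.
ΔA needed = 223.146 − 105.560 = 117.586 sabins.
Each m² of panel replacing the walls (plaster on masonry) adds (0.77 − 0.04) = 0.73 sabins.
Panel area = 117.586 / 0.73 = 161.1 m².

161.1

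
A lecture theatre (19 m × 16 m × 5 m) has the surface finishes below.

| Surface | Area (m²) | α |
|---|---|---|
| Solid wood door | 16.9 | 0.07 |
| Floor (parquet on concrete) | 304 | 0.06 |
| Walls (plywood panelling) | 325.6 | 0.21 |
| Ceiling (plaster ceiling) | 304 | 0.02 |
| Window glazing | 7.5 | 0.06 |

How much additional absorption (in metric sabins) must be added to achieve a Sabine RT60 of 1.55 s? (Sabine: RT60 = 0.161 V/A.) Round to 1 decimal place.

Total absorption A₁ = 16.9×0.07 + 304×0.06 + 325.6×0.21 + 304×0.02 + 7.5×0.06
  = 1.183 + 18.240 + 68.376 + 6.080 + 0.450 = 94.329 m² sabins.
Target A₂ = 0.161·1520/1.55 = 157.884 sabins (V = 1520 m³).
ΔA = A₂ − A₁ = 157.884 − 94.329 = 63.6 sabins.

63.6 sabins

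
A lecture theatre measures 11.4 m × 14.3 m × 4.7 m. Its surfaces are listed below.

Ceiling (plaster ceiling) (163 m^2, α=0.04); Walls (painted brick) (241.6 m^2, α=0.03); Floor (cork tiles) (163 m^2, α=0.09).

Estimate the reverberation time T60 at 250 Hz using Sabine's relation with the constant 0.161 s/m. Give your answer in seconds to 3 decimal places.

4.338 sec

Total absorption A = 163·0.04 + 241.6·0.03 + 163·0.09
  = 6.520 + 7.248 + 14.670 = 28.438 m^2 sabins.
V = 11.4·14.3·4.7 = 766.194 m³.
Sabine: RT60 = 0.161 × 766.194 / 28.438 = 4.338 s.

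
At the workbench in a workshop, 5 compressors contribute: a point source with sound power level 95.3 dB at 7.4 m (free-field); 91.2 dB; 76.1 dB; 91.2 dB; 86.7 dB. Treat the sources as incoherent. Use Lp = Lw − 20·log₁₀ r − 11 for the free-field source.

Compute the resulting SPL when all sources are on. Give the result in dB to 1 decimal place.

Source at 7.4 m: Lp = 95.3 − 20·log₁₀(7.4) − 11 = 66.9 dB.
Converting to relative power and adding: 10^(66.9/10) + 10^(91.2/10) + 10^(76.1/10) + 10^(91.2/10) + 10^(86.7/10) = 3.15e+09.
L_total = 10·log₁₀(3.15e+09) = 95.0 dB.

95.0 dB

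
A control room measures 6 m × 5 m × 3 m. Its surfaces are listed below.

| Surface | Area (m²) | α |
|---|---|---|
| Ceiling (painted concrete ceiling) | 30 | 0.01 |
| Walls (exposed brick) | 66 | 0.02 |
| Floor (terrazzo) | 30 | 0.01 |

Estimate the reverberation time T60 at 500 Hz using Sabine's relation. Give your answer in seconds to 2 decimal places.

7.55 seconds

Total absorption A = 30*0.01 + 66*0.02 + 30*0.01
  = 0.300 + 1.320 + 0.300 = 1.920 m² sabins.
V = 6·5·3 = 90 m³.
RT60 = 0.161 · V / A = 0.161 × 90 / 1.920 = 7.55 s.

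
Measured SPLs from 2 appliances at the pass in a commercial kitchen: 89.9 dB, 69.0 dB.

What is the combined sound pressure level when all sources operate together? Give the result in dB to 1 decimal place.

89.9 dB

Sum in the linear (power) domain: Σ 10^(Lᵢ/10) = 10^(89.9/10) + 10^(69.0/10) = 9.852e+08.
L_total = 10·log₁₀(9.852e+08) = 89.9 dB.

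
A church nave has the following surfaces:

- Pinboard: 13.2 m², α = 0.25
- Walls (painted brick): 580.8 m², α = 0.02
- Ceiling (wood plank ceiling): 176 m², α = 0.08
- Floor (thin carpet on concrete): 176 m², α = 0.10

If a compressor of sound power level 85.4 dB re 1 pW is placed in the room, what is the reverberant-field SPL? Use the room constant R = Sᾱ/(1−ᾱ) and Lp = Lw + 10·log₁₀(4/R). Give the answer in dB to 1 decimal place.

74.5 dB

A = 46.596 sabins; S = 946.0 m².
ᾱ = 46.596/946.0 = 0.0493; R = Sᾱ/(1−ᾱ) = 46.596/(1−0.0493) = 49.012 m².
Lp = Lw + 10 log₁₀(4/R) = 85.4 -10.88 = 74.5 dB.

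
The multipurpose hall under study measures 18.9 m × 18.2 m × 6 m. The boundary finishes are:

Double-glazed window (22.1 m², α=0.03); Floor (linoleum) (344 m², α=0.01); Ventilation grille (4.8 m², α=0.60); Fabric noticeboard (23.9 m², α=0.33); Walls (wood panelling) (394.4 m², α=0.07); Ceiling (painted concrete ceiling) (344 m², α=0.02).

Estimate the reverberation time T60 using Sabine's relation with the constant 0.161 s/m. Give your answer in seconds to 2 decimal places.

6.73 s

Total absorption A = 22.1·0.03 + 344·0.01 + 4.8·0.60 + 23.9·0.33 + 394.4·0.07 + 344·0.02
  = 0.663 + 3.440 + 2.880 + 7.887 + 27.608 + 6.880 = 49.358 m² sabins.
Room volume: 2063.88 m³.
T = 0.161 V/A = 0.161·2063.88/49.358 = 6.73 s.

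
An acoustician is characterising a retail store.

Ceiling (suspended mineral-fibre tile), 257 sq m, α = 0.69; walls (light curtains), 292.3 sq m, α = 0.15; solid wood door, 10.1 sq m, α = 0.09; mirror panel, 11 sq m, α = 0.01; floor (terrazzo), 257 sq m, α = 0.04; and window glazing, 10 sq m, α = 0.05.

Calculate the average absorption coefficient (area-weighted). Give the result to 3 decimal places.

0.278

Total surface area S = 837.4 sq m.
A = 257·0.69 + 292.3·0.15 + 10.1·0.09 + 11·0.01 + 257·0.04 + 10·0.05 = 232.974 sabins.
ᾱ = A/S = 0.278.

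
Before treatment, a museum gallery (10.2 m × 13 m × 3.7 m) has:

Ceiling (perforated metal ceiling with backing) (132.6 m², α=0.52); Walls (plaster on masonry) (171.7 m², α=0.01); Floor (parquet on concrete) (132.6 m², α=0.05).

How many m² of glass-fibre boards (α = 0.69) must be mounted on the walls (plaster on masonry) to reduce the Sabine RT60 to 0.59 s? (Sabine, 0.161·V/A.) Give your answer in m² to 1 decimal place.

Total absorption A₁ = 132.6·0.52 + 171.7·0.01 + 132.6·0.05
  = 68.952 + 1.717 + 6.630 = 77.299 m² sabins.
Required A₂ = 0.161·490.62/0.59 = 133.881 sabins.
Absorption to add: 133.881 − 77.299 = 56.582 sabins.
Each m² of panel replacing the walls (plaster on masonry) adds (0.69 − 0.01) = 0.68 sabins.
Area = ΔA/Δα = 56.582/0.68 = 83.2 m².

83.2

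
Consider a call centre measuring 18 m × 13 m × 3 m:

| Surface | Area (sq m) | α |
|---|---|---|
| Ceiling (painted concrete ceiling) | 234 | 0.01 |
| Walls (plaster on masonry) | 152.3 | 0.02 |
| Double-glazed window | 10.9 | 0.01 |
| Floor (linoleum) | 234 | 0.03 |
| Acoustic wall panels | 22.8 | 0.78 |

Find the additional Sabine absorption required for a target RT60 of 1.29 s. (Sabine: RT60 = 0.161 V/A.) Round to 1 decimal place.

57.3 sabins

Summing Sᵢαᵢ: 2.340 + 3.046 + 0.109 + 7.020 + 17.784 → A₁ = 30.299 sabins.
Target A₂ = 0.161·702/1.29 = 87.614 sabins (V = 702 m³).
Shortfall: 87.614 − 30.299 = 57.3 sabins.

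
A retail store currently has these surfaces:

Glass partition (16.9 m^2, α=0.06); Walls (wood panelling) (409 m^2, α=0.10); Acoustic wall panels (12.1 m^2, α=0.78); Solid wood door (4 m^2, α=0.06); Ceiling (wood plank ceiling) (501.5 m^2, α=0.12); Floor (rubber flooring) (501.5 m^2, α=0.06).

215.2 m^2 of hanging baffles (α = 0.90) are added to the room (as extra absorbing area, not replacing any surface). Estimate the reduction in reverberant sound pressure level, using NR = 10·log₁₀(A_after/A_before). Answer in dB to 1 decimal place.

3.7 dB

Total absorption A_before = 16.9·0.06 + 409·0.10 + 12.1·0.78 + 4·0.06 + 501.5·0.12 + 501.5·0.06
  = 1.014 + 40.900 + 9.438 + 0.240 + 60.180 + 30.090 = 141.862 m^2 sabins.
Treatment contributes 215.2·0.90 = 193.680 sabins.
A_after = 141.862 + 193.680 = 335.542 sabins.
NR = 10·log₁₀(335.542/141.862) = 3.7 dB.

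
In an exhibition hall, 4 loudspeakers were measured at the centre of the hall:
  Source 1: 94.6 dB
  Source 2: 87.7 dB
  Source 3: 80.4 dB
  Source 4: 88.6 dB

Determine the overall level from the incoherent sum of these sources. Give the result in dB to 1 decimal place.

Σ 10^(Lᵢ/10) = 4.307e+09.
L_total = 10·log₁₀(4.307e+09) = 96.3 dB.

96.3 dB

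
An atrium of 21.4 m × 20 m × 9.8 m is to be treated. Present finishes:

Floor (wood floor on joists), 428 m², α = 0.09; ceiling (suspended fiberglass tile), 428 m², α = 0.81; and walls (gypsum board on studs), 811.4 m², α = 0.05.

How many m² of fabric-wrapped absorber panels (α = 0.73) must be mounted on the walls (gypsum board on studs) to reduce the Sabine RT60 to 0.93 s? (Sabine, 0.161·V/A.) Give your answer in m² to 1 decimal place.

441.7

A₁ = Σ Sᵢαᵢ = 428·0.09 + 428·0.81 + 811.4·0.05 = 425.770 sabins.
Required A₂ = 0.161·4194.4/0.93 = 726.127 sabins.
Absorption to add: 726.127 − 425.770 = 300.357 sabins.
Net gain per m²: Δα = 0.73 − 0.05 = 0.68.
Panel area = 300.357 / 0.68 = 441.7 m².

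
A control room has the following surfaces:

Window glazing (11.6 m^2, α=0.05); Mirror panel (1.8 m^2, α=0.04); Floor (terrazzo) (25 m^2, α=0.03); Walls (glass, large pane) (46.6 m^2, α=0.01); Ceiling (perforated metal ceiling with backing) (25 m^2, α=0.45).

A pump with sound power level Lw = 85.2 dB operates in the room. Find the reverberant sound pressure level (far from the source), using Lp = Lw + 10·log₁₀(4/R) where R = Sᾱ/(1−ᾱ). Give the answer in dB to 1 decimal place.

79.5 dB

Σ(Sᵢαᵢ) = 11.6·0.05 + 1.8·0.04 + 25·0.03 + 46.6·0.01 + 25·0.45 = 13.118; total area S = 110.0 m^2.
ᾱ = 13.118/110.0 = 0.1193; R = Sᾱ/(1−ᾱ) = 13.118/(1−0.1193) = 14.895 m^2.
Lp = Lw + 10 log₁₀(4/R) = 85.2 -5.71 = 79.5 dB.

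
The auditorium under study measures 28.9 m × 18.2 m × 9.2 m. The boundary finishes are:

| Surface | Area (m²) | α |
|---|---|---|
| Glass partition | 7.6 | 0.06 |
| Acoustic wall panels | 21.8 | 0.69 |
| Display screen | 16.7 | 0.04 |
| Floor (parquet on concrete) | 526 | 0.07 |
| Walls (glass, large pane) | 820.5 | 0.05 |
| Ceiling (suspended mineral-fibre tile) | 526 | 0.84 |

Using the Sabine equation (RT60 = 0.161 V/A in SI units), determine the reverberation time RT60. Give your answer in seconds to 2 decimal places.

Summing Sᵢαᵢ: 0.456 + 15.042 + 0.668 + 36.820 + 41.025 + 441.840 → A = 535.851 sabins.
V = 28.9·18.2·9.2 = 4839.016 m³.
T = 0.161 V/A = 0.161·4839.016/535.851 = 1.45 s.

1.45 seconds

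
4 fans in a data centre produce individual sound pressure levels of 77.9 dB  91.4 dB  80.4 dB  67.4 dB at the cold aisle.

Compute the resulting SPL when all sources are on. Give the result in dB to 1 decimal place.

91.9 dB

Converting to relative power and adding: 10^(77.9/10) + 10^(91.4/10) + 10^(80.4/10) + 10^(67.4/10) = 1.557e+09.
Combined level = 10 log₁₀(1.557e+09) = 91.9 dB.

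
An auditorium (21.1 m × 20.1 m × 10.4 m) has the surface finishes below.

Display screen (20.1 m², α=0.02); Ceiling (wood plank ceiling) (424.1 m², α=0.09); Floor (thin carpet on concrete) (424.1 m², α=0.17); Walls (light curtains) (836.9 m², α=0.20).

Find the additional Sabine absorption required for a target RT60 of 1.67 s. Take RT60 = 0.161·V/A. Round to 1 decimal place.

Summing Sᵢαᵢ: 0.402 + 38.169 + 72.097 + 167.380 → A₁ = 278.048 sabins.
For T = 1.67 s, need A₂ = 0.161·V/T = 0.161·4410.744/1.67 = 425.227 sabins.
Shortfall: 425.227 − 278.048 = 147.2 sabins.

147.2 sabins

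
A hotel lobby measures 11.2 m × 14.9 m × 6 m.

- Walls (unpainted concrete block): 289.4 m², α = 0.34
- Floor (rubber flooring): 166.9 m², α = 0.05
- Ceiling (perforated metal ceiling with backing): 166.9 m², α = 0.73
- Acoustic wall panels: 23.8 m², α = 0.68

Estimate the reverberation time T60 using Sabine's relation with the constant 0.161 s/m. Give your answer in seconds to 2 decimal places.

Total absorption A = 289.4×0.34 + 166.9×0.05 + 166.9×0.73 + 23.8×0.68
  = 98.396 + 8.345 + 121.837 + 16.184 = 244.762 m² sabins.
V = 11.2·14.9·6 = 1001.28 m³.
RT60 = 0.161 · V / A = 0.161 × 1001.28 / 244.762 = 0.66 s.

0.66 sec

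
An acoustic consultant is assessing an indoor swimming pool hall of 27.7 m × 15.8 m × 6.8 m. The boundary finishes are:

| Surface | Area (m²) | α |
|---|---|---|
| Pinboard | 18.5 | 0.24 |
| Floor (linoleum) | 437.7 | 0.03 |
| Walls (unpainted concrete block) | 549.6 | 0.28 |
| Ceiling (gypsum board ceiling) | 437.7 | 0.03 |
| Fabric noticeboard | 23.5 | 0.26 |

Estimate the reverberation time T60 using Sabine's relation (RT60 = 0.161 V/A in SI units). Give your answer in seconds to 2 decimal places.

2.51 seconds

Equivalent absorption area: A = 18.5×0.24 + 437.7×0.03 + 549.6×0.28 + 437.7×0.03 + 23.5×0.26 = 190.700 m².
V = 27.7·15.8·6.8 = 2976.088 m³.
RT60 = 0.161 · V / A = 0.161 × 2976.088 / 190.700 = 2.51 s.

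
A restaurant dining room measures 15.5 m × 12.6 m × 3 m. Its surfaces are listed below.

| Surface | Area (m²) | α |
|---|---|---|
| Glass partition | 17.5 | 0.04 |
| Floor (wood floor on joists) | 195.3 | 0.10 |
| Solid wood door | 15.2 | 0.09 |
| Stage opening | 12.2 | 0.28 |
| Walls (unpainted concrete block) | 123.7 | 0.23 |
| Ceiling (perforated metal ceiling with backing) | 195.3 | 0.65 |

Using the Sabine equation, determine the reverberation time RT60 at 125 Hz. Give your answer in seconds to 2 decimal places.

0.52 sec

Summing Sᵢαᵢ: 0.700 + 19.530 + 1.368 + 3.416 + 28.451 + 126.945 → A = 180.410 sabins.
V = 15.5·12.6·3 = 585.9 m³.
T = 0.161 V/A = 0.161·585.9/180.410 = 0.52 s.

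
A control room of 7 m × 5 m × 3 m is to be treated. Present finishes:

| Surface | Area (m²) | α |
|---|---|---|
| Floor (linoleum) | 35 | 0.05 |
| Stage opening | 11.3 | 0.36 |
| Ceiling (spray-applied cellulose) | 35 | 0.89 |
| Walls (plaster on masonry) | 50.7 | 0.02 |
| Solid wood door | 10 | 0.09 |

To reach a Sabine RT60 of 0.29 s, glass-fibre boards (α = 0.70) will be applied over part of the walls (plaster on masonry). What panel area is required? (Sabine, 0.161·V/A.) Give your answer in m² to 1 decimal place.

28.5

A₁ = Σ Sᵢαᵢ = 35×0.05 + 11.3×0.36 + 35×0.89 + 50.7×0.02 + 10×0.09 = 38.882 sabins.
Required A₂ = 0.161·105/0.29 = 58.293 sabins.
ΔA needed = 58.293 − 38.882 = 19.411 sabins.
Net gain per m²: Δα = 0.70 − 0.02 = 0.68.
Panel area = 19.411 / 0.68 = 28.5 m².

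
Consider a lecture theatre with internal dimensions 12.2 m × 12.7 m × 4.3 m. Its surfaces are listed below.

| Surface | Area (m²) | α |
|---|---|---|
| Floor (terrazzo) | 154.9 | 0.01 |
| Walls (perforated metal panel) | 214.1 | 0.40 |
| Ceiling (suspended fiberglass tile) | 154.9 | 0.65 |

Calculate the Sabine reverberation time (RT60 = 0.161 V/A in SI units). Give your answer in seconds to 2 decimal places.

Summing Sᵢαᵢ: 1.549 + 85.640 + 100.685 → A = 187.874 sabins.
Volume V = 12.2 × 12.7 × 4.3 = 666.242 m³.
Sabine: RT60 = 0.161 × 666.242 / 187.874 = 0.57 s.

0.57 s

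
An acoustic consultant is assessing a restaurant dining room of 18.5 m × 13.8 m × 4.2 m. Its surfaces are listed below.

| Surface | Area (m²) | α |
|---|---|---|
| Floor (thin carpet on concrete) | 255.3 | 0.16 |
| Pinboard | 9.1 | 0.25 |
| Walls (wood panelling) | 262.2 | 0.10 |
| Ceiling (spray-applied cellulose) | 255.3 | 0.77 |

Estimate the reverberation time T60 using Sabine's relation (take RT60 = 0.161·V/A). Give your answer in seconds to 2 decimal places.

0.65 s

A = Σ Sᵢαᵢ = 255.3*0.16 + 9.1*0.25 + 262.2*0.10 + 255.3*0.77 = 265.924 sabins.
V = 18.5·13.8·4.2 = 1072.26 m³.
Sabine: RT60 = 0.161 × 1072.26 / 265.924 = 0.65 s.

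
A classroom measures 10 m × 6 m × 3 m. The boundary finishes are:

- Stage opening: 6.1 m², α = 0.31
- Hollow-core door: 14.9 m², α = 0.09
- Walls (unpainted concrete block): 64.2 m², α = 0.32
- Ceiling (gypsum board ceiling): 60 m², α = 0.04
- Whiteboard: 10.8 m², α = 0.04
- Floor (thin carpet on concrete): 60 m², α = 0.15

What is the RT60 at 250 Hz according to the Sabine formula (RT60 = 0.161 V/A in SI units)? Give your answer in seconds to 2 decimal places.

0.81 s

Equivalent absorption area: A = 6.1·0.31 + 14.9·0.09 + 64.2·0.32 + 60·0.04 + 10.8·0.04 + 60·0.15 = 35.608 m².
Room volume: 180 m³.
RT60 = 0.161 · V / A = 0.161 × 180 / 35.608 = 0.81 s.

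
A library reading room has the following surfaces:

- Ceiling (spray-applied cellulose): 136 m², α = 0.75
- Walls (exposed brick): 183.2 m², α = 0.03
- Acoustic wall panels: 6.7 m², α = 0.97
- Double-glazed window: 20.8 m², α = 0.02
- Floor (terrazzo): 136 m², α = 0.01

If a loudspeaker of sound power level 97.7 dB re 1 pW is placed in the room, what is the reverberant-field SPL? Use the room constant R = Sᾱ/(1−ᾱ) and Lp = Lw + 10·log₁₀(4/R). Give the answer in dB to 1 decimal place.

81.9 dB

A = 115.771 sabins; S = 482.7 m².
ᾱ = 115.771/482.7 = 0.2398; R = Sᾱ/(1−ᾱ) = 115.771/(1−0.2398) = 152.290 m².
Lp = Lw + 10 log₁₀(4/R) = 97.7 -15.81 = 81.9 dB.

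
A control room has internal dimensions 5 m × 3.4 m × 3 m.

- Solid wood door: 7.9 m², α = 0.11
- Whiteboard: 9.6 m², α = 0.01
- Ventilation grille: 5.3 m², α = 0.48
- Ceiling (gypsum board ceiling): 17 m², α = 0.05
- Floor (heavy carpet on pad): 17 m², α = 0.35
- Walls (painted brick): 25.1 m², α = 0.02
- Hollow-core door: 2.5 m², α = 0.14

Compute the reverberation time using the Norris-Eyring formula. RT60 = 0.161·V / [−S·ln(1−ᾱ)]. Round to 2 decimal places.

0.69 s

Total surface area S = 7.9 + 9.6 + 5.3 + 17 + 17 + 25.1 + 2.5 = 84.4 m².
Σ(Sᵢαᵢ) = 7.9×0.11 + 9.6×0.01 + 5.3×0.48 + 17×0.05 + 17×0.35 + 25.1×0.02 + 2.5×0.14 = 11.161.
ᾱ = 11.161 / 84.4 = 0.1322.
−S·ln(1−ᾱ) = −84.4 × ln(1 − 0.1322) = 11.967.
V = 5 × 3.4 × 3 = 51 m³.
RT60 = 0.161 × 51 / 11.967 = 0.69 s.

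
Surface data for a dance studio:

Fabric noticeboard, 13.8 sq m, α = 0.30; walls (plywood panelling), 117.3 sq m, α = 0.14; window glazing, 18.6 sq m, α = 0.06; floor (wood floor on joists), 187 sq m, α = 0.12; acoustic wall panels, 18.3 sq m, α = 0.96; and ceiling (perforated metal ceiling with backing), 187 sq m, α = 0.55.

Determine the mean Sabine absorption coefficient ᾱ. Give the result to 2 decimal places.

0.30

Total surface area S = 542.0 sq m.
Weighted sum Σ Sα = 164.536.
ᾱ = A/S = 0.30.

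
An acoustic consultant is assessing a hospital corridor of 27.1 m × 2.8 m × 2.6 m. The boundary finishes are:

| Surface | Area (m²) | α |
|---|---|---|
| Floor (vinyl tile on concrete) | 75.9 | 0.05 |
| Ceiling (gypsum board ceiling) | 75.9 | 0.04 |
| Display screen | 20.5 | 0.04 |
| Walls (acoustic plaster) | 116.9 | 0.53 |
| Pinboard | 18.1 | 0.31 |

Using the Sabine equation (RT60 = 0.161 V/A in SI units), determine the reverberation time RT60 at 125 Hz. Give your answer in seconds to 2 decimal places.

Equivalent absorption area: A = 75.9·0.05 + 75.9·0.04 + 20.5·0.04 + 116.9·0.53 + 18.1·0.31 = 75.219 m².
Room volume: 197.288 m³.
Sabine: RT60 = 0.161 × 197.288 / 75.219 = 0.42 s.

0.42 seconds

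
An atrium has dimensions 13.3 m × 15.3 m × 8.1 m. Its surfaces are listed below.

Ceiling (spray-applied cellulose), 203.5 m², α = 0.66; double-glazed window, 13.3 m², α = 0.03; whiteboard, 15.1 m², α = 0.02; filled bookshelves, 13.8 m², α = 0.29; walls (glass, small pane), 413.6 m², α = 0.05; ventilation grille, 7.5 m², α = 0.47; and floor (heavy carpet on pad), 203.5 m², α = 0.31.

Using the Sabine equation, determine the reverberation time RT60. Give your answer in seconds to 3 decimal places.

1.173 s

Total absorption A = 203.5·0.66 + 13.3·0.03 + 15.1·0.02 + 13.8·0.29 + 413.6·0.05 + 7.5·0.47 + 203.5·0.31
  = 134.310 + 0.399 + 0.302 + 4.002 + 20.680 + 3.525 + 63.085 = 226.303 m² sabins.
V = 13.3·15.3·8.1 = 1648.269 m³.
T = 0.161 V/A = 0.161·1648.269/226.303 = 1.173 s.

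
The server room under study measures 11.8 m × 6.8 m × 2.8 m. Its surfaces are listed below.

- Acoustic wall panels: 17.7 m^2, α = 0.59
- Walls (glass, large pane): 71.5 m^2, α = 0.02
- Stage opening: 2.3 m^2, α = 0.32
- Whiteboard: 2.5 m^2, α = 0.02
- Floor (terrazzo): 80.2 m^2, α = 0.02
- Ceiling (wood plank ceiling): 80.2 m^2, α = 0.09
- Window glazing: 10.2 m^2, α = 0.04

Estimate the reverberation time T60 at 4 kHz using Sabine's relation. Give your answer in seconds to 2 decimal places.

Summing Sᵢαᵢ: 10.443 + 1.430 + 0.736 + 0.050 + 1.604 + 7.218 + 0.408 → A = 21.889 sabins.
Room volume: 224.672 m³.
Sabine: RT60 = 0.161 × 224.672 / 21.889 = 1.65 s.

1.65 s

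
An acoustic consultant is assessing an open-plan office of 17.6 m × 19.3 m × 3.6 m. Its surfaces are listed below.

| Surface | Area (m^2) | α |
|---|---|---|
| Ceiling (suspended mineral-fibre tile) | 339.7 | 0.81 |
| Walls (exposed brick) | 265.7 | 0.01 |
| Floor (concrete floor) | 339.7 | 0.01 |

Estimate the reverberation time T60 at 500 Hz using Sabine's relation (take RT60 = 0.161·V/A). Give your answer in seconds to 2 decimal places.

0.70 seconds

Equivalent absorption area: A = 339.7×0.81 + 265.7×0.01 + 339.7×0.01 = 281.211 m^2.
Room volume: 1222.848 m³.
RT60 = 0.161 · V / A = 0.161 × 1222.848 / 281.211 = 0.70 s.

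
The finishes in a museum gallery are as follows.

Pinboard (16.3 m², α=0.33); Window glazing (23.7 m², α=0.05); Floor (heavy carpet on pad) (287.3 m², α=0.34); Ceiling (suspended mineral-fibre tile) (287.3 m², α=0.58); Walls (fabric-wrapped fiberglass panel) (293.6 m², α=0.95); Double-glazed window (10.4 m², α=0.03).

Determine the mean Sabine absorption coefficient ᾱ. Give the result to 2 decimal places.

Total surface area S = 918.6 m².
Σ(Sᵢαᵢ) = 16.3*0.33 + 23.7*0.05 + 287.3*0.34 + 287.3*0.58 + 293.6*0.95 + 10.4*0.03 = 550.112.
ᾱ = 550.112 / 918.6 = 0.60.

0.60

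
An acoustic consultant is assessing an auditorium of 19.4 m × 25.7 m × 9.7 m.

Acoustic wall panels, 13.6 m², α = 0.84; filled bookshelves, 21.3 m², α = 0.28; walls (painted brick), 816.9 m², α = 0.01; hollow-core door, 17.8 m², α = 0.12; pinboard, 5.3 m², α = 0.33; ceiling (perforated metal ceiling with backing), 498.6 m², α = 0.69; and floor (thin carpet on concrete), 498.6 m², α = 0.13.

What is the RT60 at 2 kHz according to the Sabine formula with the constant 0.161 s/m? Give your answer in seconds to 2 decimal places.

1.78 s

A = Σ Sᵢαᵢ = 13.6×0.84 + 21.3×0.28 + 816.9×0.01 + 17.8×0.12 + 5.3×0.33 + 498.6×0.69 + 498.6×0.13 = 438.294 sabins.
V = 19.4·25.7·9.7 = 4836.226 m³.
T = 0.161 V/A = 0.161·4836.226/438.294 = 1.78 s.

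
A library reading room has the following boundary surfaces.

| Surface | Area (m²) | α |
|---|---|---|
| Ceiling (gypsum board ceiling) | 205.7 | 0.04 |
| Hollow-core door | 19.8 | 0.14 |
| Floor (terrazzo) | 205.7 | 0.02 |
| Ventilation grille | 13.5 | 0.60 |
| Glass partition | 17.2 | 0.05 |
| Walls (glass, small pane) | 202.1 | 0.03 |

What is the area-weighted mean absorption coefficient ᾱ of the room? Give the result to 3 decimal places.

Total surface area S = 664.0 m².
Weighted sum Σ Sα = 30.137.
ᾱ = 30.137 / 664.0 = 0.045.

0.045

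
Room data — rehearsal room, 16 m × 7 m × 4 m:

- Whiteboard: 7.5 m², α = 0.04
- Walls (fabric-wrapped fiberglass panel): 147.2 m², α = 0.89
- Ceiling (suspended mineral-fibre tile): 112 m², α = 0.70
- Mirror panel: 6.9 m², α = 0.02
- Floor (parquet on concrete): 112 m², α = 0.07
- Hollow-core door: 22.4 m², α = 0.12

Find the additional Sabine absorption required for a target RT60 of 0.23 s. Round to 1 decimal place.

Total absorption A₁ = 7.5*0.04 + 147.2*0.89 + 112*0.70 + 6.9*0.02 + 112*0.07 + 22.4*0.12
  = 0.300 + 131.008 + 78.400 + 0.138 + 7.840 + 2.688 = 220.374 m² sabins.
V = 448 m³. Required absorption A₂ = 0.161 × 448 / 0.23 = 313.600 sabins.
Shortfall: 313.600 − 220.374 = 93.2 sabins.

93.2 sabins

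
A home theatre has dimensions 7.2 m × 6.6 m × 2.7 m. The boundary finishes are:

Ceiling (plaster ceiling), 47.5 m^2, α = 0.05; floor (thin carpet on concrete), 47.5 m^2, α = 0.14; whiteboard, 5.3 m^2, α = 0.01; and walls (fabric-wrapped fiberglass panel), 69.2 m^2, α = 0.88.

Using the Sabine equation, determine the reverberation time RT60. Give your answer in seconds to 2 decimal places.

Summing Sᵢαᵢ: 2.375 + 6.650 + 0.053 + 60.896 → A = 69.974 sabins.
Volume V = 7.2 × 6.6 × 2.7 = 128.304 m³.
RT60 = 0.161 · V / A = 0.161 × 128.304 / 69.974 = 0.30 s.

0.30 seconds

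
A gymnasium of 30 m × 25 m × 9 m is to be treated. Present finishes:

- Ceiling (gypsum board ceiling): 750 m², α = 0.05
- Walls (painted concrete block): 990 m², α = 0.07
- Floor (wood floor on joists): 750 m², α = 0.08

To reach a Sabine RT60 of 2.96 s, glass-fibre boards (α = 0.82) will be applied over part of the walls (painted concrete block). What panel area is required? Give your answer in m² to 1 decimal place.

267.1

Total absorption A₁ = 750×0.05 + 990×0.07 + 750×0.08
  = 37.500 + 69.300 + 60.000 = 166.800 m² sabins.
Required A₂ = 0.161·6750/2.96 = 367.145 sabins.
ΔA needed = 367.145 − 166.800 = 200.345 sabins.
Net gain per m²: Δα = 0.82 − 0.07 = 0.75.
Area = ΔA/Δα = 200.345/0.75 = 267.1 m².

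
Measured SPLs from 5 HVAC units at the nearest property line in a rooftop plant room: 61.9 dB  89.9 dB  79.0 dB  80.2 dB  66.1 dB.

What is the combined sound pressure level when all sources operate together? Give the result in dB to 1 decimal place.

90.7 dB

Sum in the linear (power) domain: Σ 10^(Lᵢ/10) = 10^(61.9/10) + 10^(89.9/10) + 10^(79.0/10) + 10^(80.2/10) + 10^(66.1/10) = 1.167e+09.
Back to dB: 10·log₁₀ Σ = 90.7 dB.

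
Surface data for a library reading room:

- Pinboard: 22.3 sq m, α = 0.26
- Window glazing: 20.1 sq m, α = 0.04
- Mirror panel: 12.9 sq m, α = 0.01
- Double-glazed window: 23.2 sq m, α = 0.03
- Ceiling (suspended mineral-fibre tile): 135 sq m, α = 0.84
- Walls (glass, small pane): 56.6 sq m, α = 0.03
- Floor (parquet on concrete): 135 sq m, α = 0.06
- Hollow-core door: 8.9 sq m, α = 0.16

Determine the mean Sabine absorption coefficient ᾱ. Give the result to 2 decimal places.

0.32

Total surface area S = 414.0 sq m.
Weighted sum Σ Sα = 132.049.
ᾱ = 132.049 / 414.0 = 0.32.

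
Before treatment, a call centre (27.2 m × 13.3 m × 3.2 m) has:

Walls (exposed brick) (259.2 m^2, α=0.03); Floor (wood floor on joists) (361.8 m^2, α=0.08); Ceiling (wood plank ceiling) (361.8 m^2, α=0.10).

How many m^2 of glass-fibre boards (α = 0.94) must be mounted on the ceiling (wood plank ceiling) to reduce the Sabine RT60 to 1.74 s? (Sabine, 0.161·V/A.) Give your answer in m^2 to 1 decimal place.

40.7

A₁ = Σ Sᵢαᵢ = 259.2·0.03 + 361.8·0.08 + 361.8·0.10 = 72.900 sabins.
V = 1157.632 m³. Target absorption A₂ = 0.161 × 1157.632 / 1.74 = 107.114 sabins.
ΔA needed = 107.114 − 72.900 = 34.214 sabins.
Each m^2 of panel replacing the ceiling (wood plank ceiling) adds (0.94 − 0.10) = 0.84 sabins.
Area = ΔA/Δα = 34.214/0.84 = 40.7 m^2.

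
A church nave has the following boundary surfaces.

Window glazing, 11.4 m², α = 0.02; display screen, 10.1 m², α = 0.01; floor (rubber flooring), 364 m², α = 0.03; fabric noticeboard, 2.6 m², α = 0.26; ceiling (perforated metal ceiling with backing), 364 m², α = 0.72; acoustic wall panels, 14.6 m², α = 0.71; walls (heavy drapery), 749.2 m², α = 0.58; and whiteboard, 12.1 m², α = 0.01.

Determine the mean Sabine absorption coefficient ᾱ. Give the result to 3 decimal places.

Total surface area S = 1528.0 m².
A = 11.4×0.02 + 10.1×0.01 + 364×0.03 + 2.6×0.26 + 364×0.72 + 14.6×0.71 + 749.2×0.58 + 12.1×0.01 = 719.028 sabins.
ᾱ = A/S = 0.471.

0.471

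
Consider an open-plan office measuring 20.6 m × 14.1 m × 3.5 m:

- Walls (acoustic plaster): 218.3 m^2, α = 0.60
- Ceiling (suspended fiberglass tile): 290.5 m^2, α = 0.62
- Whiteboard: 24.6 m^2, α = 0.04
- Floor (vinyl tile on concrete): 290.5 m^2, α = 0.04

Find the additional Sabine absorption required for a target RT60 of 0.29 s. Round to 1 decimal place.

A₁ = Σ Sᵢαᵢ = 218.3×0.60 + 290.5×0.62 + 24.6×0.04 + 290.5×0.04 = 323.694 sabins.
Target A₂ = 0.161·1016.61/0.29 = 564.394 sabins (V = 1016.61 m³).
ΔA = A₂ − A₁ = 564.394 − 323.694 = 240.7 sabins.

240.7 sabins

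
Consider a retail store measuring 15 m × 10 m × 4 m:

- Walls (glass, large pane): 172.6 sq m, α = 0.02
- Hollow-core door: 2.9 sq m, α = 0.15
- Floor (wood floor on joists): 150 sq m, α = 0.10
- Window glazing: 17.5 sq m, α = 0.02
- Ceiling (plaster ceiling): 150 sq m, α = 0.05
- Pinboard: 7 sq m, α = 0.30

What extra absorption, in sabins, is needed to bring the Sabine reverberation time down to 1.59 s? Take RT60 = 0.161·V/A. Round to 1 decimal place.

Equivalent absorption area: A₁ = 172.6·0.02 + 2.9·0.15 + 150·0.10 + 17.5·0.02 + 150·0.05 + 7·0.30 = 28.837 sq m.
V = 600 m³. Required absorption A₂ = 0.161 × 600 / 1.59 = 60.755 sabins.
Shortfall: 60.755 − 28.837 = 31.9 sabins.

31.9 sabins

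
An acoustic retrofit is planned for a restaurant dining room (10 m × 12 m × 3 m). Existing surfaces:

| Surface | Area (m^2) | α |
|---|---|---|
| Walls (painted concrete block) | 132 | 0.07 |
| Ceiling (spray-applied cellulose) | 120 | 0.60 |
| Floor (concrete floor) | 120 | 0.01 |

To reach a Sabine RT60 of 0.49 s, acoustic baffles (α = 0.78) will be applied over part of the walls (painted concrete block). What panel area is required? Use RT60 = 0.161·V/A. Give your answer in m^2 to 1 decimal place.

Summing Sᵢαᵢ: 9.240 + 72.000 + 1.200 → A₁ = 82.440 sabins.
V = 360 m³. Target absorption A₂ = 0.161 × 360 / 0.49 = 118.286 sabins.
ΔA needed = 118.286 − 82.440 = 35.846 sabins.
Net gain per m^2: Δα = 0.78 − 0.07 = 0.71.
Area = ΔA/Δα = 35.846/0.71 = 50.5 m^2.

50.5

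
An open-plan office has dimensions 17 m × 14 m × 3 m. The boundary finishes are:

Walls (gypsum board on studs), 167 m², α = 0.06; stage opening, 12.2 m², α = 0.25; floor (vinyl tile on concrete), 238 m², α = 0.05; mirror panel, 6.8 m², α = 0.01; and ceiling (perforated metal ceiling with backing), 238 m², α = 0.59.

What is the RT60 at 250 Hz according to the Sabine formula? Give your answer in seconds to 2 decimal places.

Summing Sᵢαᵢ: 10.020 + 3.050 + 11.900 + 0.068 + 140.420 → A = 165.458 sabins.
Volume V = 17 × 14 × 3 = 714 m³.
Sabine: RT60 = 0.161 × 714 / 165.458 = 0.69 s.

0.69 s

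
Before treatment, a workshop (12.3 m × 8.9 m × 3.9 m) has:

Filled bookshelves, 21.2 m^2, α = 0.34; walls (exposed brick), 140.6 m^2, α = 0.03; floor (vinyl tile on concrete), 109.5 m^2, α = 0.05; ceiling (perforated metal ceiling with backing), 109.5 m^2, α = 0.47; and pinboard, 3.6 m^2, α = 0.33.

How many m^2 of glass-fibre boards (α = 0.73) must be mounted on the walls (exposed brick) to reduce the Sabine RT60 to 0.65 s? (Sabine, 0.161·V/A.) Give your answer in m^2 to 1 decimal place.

A₁ = Σ Sᵢαᵢ = 21.2·0.34 + 140.6·0.03 + 109.5·0.05 + 109.5·0.47 + 3.6·0.33 = 69.554 sabins.
V = 426.933 m³. Target absorption A₂ = 0.161 × 426.933 / 0.65 = 105.748 sabins.
ΔA needed = 105.748 − 69.554 = 36.194 sabins.
Net gain per m^2: Δα = 0.73 − 0.03 = 0.70.
Area = ΔA/Δα = 36.194/0.70 = 51.7 m^2.

51.7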